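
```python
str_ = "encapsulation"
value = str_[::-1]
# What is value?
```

str_ has length 13. The slice str_[::-1] selects indices [12, 11, 10, 9, 8, 7, 6, 5, 4, 3, 2, 1, 0] (12->'n', 11->'o', 10->'i', 9->'t', 8->'a', 7->'l', 6->'u', 5->'s', 4->'p', 3->'a', 2->'c', 1->'n', 0->'e'), giving 'noitaluspacne'.

'noitaluspacne'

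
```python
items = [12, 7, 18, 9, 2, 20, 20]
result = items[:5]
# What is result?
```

items has length 7. The slice items[:5] selects indices [0, 1, 2, 3, 4] (0->12, 1->7, 2->18, 3->9, 4->2), giving [12, 7, 18, 9, 2].

[12, 7, 18, 9, 2]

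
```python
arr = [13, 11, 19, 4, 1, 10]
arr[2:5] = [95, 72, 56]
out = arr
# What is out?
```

arr starts as [13, 11, 19, 4, 1, 10] (length 6). The slice arr[2:5] covers indices [2, 3, 4] with values [19, 4, 1]. Replacing that slice with [95, 72, 56] (same length) produces [13, 11, 95, 72, 56, 10].

[13, 11, 95, 72, 56, 10]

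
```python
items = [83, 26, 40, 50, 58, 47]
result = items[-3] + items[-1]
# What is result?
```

items has length 6. Negative index -3 maps to positive index 6 + (-3) = 3. items[3] = 50.
items has length 6. Negative index -1 maps to positive index 6 + (-1) = 5. items[5] = 47.
Sum: 50 + 47 = 97.

97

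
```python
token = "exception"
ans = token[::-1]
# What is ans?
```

token has length 9. The slice token[::-1] selects indices [8, 7, 6, 5, 4, 3, 2, 1, 0] (8->'n', 7->'o', 6->'i', 5->'t', 4->'p', 3->'e', 2->'c', 1->'x', 0->'e'), giving 'noitpecxe'.

'noitpecxe'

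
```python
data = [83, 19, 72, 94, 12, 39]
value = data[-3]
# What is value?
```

data has length 6. Negative index -3 maps to positive index 6 + (-3) = 3. data[3] = 94.

94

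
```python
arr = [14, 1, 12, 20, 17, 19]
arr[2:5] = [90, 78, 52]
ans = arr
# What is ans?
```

arr starts as [14, 1, 12, 20, 17, 19] (length 6). The slice arr[2:5] covers indices [2, 3, 4] with values [12, 20, 17]. Replacing that slice with [90, 78, 52] (same length) produces [14, 1, 90, 78, 52, 19].

[14, 1, 90, 78, 52, 19]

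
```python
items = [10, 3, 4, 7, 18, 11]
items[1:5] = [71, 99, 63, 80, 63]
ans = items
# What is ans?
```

items starts as [10, 3, 4, 7, 18, 11] (length 6). The slice items[1:5] covers indices [1, 2, 3, 4] with values [3, 4, 7, 18]. Replacing that slice with [71, 99, 63, 80, 63] (different length) produces [10, 71, 99, 63, 80, 63, 11].

[10, 71, 99, 63, 80, 63, 11]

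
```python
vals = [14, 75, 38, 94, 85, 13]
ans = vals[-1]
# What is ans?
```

vals has length 6. Negative index -1 maps to positive index 6 + (-1) = 5. vals[5] = 13.

13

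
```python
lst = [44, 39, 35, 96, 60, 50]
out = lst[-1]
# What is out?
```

lst has length 6. Negative index -1 maps to positive index 6 + (-1) = 5. lst[5] = 50.

50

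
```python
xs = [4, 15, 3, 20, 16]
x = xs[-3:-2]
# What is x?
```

xs has length 5. The slice xs[-3:-2] selects indices [2] (2->3), giving [3].

[3]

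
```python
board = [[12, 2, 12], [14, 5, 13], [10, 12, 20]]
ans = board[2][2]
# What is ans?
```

board[2] = [10, 12, 20]. Taking column 2 of that row yields 20.

20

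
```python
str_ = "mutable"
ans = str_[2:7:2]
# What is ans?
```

str_ has length 7. The slice str_[2:7:2] selects indices [2, 4, 6] (2->'t', 4->'b', 6->'e'), giving 'tbe'.

'tbe'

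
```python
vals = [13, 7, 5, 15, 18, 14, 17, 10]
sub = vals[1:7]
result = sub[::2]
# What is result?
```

vals has length 8. The slice vals[1:7] selects indices [1, 2, 3, 4, 5, 6] (1->7, 2->5, 3->15, 4->18, 5->14, 6->17), giving [7, 5, 15, 18, 14, 17]. So sub = [7, 5, 15, 18, 14, 17]. sub has length 6. The slice sub[::2] selects indices [0, 2, 4] (0->7, 2->15, 4->14), giving [7, 15, 14].

[7, 15, 14]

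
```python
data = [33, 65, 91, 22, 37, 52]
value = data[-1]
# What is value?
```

data has length 6. Negative index -1 maps to positive index 6 + (-1) = 5. data[5] = 52.

52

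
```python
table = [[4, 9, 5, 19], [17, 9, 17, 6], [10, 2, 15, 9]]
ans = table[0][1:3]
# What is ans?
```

table[0] = [4, 9, 5, 19]. table[0] has length 4. The slice table[0][1:3] selects indices [1, 2] (1->9, 2->5), giving [9, 5].

[9, 5]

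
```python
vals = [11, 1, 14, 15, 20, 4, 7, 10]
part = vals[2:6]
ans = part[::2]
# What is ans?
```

vals has length 8. The slice vals[2:6] selects indices [2, 3, 4, 5] (2->14, 3->15, 4->20, 5->4), giving [14, 15, 20, 4]. So part = [14, 15, 20, 4]. part has length 4. The slice part[::2] selects indices [0, 2] (0->14, 2->20), giving [14, 20].

[14, 20]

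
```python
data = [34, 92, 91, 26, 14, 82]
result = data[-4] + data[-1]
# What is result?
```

data has length 6. Negative index -4 maps to positive index 6 + (-4) = 2. data[2] = 91.
data has length 6. Negative index -1 maps to positive index 6 + (-1) = 5. data[5] = 82.
Sum: 91 + 82 = 173.

173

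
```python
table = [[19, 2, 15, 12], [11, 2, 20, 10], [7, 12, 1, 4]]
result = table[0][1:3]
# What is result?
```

table[0] = [19, 2, 15, 12]. table[0] has length 4. The slice table[0][1:3] selects indices [1, 2] (1->2, 2->15), giving [2, 15].

[2, 15]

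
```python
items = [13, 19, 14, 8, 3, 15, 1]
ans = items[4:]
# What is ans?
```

items has length 7. The slice items[4:] selects indices [4, 5, 6] (4->3, 5->15, 6->1), giving [3, 15, 1].

[3, 15, 1]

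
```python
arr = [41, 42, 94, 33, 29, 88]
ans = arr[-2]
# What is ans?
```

arr has length 6. Negative index -2 maps to positive index 6 + (-2) = 4. arr[4] = 29.

29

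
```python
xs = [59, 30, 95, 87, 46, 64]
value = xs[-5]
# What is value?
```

xs has length 6. Negative index -5 maps to positive index 6 + (-5) = 1. xs[1] = 30.

30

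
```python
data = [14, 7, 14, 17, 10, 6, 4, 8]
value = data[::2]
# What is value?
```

data has length 8. The slice data[::2] selects indices [0, 2, 4, 6] (0->14, 2->14, 4->10, 6->4), giving [14, 14, 10, 4].

[14, 14, 10, 4]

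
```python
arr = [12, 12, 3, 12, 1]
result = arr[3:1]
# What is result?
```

arr has length 5. The slice arr[3:1] resolves to an empty index range, so the result is [].

[]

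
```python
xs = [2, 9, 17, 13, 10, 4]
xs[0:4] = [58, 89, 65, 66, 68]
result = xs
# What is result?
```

xs starts as [2, 9, 17, 13, 10, 4] (length 6). The slice xs[0:4] covers indices [0, 1, 2, 3] with values [2, 9, 17, 13]. Replacing that slice with [58, 89, 65, 66, 68] (different length) produces [58, 89, 65, 66, 68, 10, 4].

[58, 89, 65, 66, 68, 10, 4]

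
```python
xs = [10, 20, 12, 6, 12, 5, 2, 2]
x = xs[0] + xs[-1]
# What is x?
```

xs has length 8. xs[0] = 10.
xs has length 8. Negative index -1 maps to positive index 8 + (-1) = 7. xs[7] = 2.
Sum: 10 + 2 = 12.

12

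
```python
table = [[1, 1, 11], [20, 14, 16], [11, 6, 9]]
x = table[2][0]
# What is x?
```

table[2] = [11, 6, 9]. Taking column 0 of that row yields 11.

11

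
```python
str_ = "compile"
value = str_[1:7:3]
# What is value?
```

str_ has length 7. The slice str_[1:7:3] selects indices [1, 4] (1->'o', 4->'i'), giving 'oi'.

'oi'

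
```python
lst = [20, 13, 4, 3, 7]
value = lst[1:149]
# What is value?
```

lst has length 5. The slice lst[1:149] selects indices [1, 2, 3, 4] (1->13, 2->4, 3->3, 4->7), giving [13, 4, 3, 7].

[13, 4, 3, 7]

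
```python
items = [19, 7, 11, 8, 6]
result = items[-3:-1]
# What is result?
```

items has length 5. The slice items[-3:-1] selects indices [2, 3] (2->11, 3->8), giving [11, 8].

[11, 8]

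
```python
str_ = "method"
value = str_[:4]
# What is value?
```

str_ has length 6. The slice str_[:4] selects indices [0, 1, 2, 3] (0->'m', 1->'e', 2->'t', 3->'h'), giving 'meth'.

'meth'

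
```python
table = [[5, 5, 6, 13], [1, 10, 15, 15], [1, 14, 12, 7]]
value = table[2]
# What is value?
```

table has 3 rows. Row 2 is [1, 14, 12, 7].

[1, 14, 12, 7]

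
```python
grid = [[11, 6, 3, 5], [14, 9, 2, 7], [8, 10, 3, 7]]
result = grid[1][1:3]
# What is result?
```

grid[1] = [14, 9, 2, 7]. grid[1] has length 4. The slice grid[1][1:3] selects indices [1, 2] (1->9, 2->2), giving [9, 2].

[9, 2]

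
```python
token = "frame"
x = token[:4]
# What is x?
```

token has length 5. The slice token[:4] selects indices [0, 1, 2, 3] (0->'f', 1->'r', 2->'a', 3->'m'), giving 'fram'.

'fram'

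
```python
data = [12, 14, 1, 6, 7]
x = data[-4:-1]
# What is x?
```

data has length 5. The slice data[-4:-1] selects indices [1, 2, 3] (1->14, 2->1, 3->6), giving [14, 1, 6].

[14, 1, 6]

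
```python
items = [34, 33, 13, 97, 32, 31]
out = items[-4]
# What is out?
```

items has length 6. Negative index -4 maps to positive index 6 + (-4) = 2. items[2] = 13.

13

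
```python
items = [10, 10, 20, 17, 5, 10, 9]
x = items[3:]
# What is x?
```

items has length 7. The slice items[3:] selects indices [3, 4, 5, 6] (3->17, 4->5, 5->10, 6->9), giving [17, 5, 10, 9].

[17, 5, 10, 9]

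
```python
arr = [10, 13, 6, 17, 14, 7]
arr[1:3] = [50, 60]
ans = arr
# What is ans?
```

arr starts as [10, 13, 6, 17, 14, 7] (length 6). The slice arr[1:3] covers indices [1, 2] with values [13, 6]. Replacing that slice with [50, 60] (same length) produces [10, 50, 60, 17, 14, 7].

[10, 50, 60, 17, 14, 7]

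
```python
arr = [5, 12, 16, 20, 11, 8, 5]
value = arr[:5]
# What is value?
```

arr has length 7. The slice arr[:5] selects indices [0, 1, 2, 3, 4] (0->5, 1->12, 2->16, 3->20, 4->11), giving [5, 12, 16, 20, 11].

[5, 12, 16, 20, 11]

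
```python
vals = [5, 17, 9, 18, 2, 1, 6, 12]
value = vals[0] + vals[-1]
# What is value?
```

vals has length 8. vals[0] = 5.
vals has length 8. Negative index -1 maps to positive index 8 + (-1) = 7. vals[7] = 12.
Sum: 5 + 12 = 17.

17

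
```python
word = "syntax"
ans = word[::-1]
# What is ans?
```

word has length 6. The slice word[::-1] selects indices [5, 4, 3, 2, 1, 0] (5->'x', 4->'a', 3->'t', 2->'n', 1->'y', 0->'s'), giving 'xatnys'.

'xatnys'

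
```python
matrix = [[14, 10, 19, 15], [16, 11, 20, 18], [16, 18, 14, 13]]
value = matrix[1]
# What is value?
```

matrix has 3 rows. Row 1 is [16, 11, 20, 18].

[16, 11, 20, 18]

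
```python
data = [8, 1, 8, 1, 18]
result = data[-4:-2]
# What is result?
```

data has length 5. The slice data[-4:-2] selects indices [1, 2] (1->1, 2->8), giving [1, 8].

[1, 8]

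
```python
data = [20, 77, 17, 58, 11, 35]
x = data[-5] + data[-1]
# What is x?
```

data has length 6. Negative index -5 maps to positive index 6 + (-5) = 1. data[1] = 77.
data has length 6. Negative index -1 maps to positive index 6 + (-1) = 5. data[5] = 35.
Sum: 77 + 35 = 112.

112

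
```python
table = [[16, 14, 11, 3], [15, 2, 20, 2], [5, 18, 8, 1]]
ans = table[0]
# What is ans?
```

table has 3 rows. Row 0 is [16, 14, 11, 3].

[16, 14, 11, 3]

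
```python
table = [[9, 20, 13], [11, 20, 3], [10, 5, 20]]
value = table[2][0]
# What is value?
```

table[2] = [10, 5, 20]. Taking column 0 of that row yields 10.

10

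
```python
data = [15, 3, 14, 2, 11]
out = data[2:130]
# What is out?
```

data has length 5. The slice data[2:130] selects indices [2, 3, 4] (2->14, 3->2, 4->11), giving [14, 2, 11].

[14, 2, 11]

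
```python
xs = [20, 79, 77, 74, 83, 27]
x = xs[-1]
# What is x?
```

xs has length 6. Negative index -1 maps to positive index 6 + (-1) = 5. xs[5] = 27.

27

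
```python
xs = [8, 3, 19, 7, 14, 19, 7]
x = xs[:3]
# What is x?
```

xs has length 7. The slice xs[:3] selects indices [0, 1, 2] (0->8, 1->3, 2->19), giving [8, 3, 19].

[8, 3, 19]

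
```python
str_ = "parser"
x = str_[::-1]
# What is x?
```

str_ has length 6. The slice str_[::-1] selects indices [5, 4, 3, 2, 1, 0] (5->'r', 4->'e', 3->'s', 2->'r', 1->'a', 0->'p'), giving 'resrap'.

'resrap'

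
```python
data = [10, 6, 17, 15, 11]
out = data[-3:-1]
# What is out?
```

data has length 5. The slice data[-3:-1] selects indices [2, 3] (2->17, 3->15), giving [17, 15].

[17, 15]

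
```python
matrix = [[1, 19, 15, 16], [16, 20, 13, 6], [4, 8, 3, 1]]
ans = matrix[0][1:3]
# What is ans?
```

matrix[0] = [1, 19, 15, 16]. matrix[0] has length 4. The slice matrix[0][1:3] selects indices [1, 2] (1->19, 2->15), giving [19, 15].

[19, 15]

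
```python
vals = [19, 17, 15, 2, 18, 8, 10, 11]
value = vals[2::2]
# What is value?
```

vals has length 8. The slice vals[2::2] selects indices [2, 4, 6] (2->15, 4->18, 6->10), giving [15, 18, 10].

[15, 18, 10]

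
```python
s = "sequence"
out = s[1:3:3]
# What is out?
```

s has length 8. The slice s[1:3:3] selects indices [1] (1->'e'), giving 'e'.

'e'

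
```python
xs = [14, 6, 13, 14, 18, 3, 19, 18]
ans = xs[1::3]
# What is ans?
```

xs has length 8. The slice xs[1::3] selects indices [1, 4, 7] (1->6, 4->18, 7->18), giving [6, 18, 18].

[6, 18, 18]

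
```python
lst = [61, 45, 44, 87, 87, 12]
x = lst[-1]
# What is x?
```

lst has length 6. Negative index -1 maps to positive index 6 + (-1) = 5. lst[5] = 12.

12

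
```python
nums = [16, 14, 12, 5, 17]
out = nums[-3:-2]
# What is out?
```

nums has length 5. The slice nums[-3:-2] selects indices [2] (2->12), giving [12].

[12]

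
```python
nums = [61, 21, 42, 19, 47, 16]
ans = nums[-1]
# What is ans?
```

nums has length 6. Negative index -1 maps to positive index 6 + (-1) = 5. nums[5] = 16.

16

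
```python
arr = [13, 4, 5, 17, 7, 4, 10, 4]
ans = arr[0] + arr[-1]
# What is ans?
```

arr has length 8. arr[0] = 13.
arr has length 8. Negative index -1 maps to positive index 8 + (-1) = 7. arr[7] = 4.
Sum: 13 + 4 = 17.

17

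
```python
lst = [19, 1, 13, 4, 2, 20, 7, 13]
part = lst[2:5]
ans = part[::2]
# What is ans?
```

lst has length 8. The slice lst[2:5] selects indices [2, 3, 4] (2->13, 3->4, 4->2), giving [13, 4, 2]. So part = [13, 4, 2]. part has length 3. The slice part[::2] selects indices [0, 2] (0->13, 2->2), giving [13, 2].

[13, 2]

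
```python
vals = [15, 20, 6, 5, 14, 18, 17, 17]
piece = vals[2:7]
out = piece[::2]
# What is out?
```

vals has length 8. The slice vals[2:7] selects indices [2, 3, 4, 5, 6] (2->6, 3->5, 4->14, 5->18, 6->17), giving [6, 5, 14, 18, 17]. So piece = [6, 5, 14, 18, 17]. piece has length 5. The slice piece[::2] selects indices [0, 2, 4] (0->6, 2->14, 4->17), giving [6, 14, 17].

[6, 14, 17]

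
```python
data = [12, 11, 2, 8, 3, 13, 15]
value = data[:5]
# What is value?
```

data has length 7. The slice data[:5] selects indices [0, 1, 2, 3, 4] (0->12, 1->11, 2->2, 3->8, 4->3), giving [12, 11, 2, 8, 3].

[12, 11, 2, 8, 3]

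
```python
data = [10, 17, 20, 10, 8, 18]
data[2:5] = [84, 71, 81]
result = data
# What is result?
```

data starts as [10, 17, 20, 10, 8, 18] (length 6). The slice data[2:5] covers indices [2, 3, 4] with values [20, 10, 8]. Replacing that slice with [84, 71, 81] (same length) produces [10, 17, 84, 71, 81, 18].

[10, 17, 84, 71, 81, 18]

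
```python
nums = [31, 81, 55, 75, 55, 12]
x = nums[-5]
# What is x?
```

nums has length 6. Negative index -5 maps to positive index 6 + (-5) = 1. nums[1] = 81.

81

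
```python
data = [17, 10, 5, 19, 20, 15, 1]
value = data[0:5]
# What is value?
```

data has length 7. The slice data[0:5] selects indices [0, 1, 2, 3, 4] (0->17, 1->10, 2->5, 3->19, 4->20), giving [17, 10, 5, 19, 20].

[17, 10, 5, 19, 20]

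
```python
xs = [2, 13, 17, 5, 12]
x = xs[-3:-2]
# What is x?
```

xs has length 5. The slice xs[-3:-2] selects indices [2] (2->17), giving [17].

[17]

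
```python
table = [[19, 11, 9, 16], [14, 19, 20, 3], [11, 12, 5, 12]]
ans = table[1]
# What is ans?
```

table has 3 rows. Row 1 is [14, 19, 20, 3].

[14, 19, 20, 3]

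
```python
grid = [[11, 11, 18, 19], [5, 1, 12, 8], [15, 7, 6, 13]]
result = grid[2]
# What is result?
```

grid has 3 rows. Row 2 is [15, 7, 6, 13].

[15, 7, 6, 13]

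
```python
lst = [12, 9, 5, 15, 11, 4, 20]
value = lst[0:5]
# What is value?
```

lst has length 7. The slice lst[0:5] selects indices [0, 1, 2, 3, 4] (0->12, 1->9, 2->5, 3->15, 4->11), giving [12, 9, 5, 15, 11].

[12, 9, 5, 15, 11]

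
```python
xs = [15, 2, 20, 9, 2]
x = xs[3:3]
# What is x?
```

xs has length 5. The slice xs[3:3] resolves to an empty index range, so the result is [].

[]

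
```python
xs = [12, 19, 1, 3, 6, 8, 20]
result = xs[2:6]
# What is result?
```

xs has length 7. The slice xs[2:6] selects indices [2, 3, 4, 5] (2->1, 3->3, 4->6, 5->8), giving [1, 3, 6, 8].

[1, 3, 6, 8]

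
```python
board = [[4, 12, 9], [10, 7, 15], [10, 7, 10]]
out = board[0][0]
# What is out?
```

board[0] = [4, 12, 9]. Taking column 0 of that row yields 4.

4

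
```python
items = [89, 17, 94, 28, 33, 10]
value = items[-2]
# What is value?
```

items has length 6. Negative index -2 maps to positive index 6 + (-2) = 4. items[4] = 33.

33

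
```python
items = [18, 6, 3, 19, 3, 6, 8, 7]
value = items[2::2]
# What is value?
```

items has length 8. The slice items[2::2] selects indices [2, 4, 6] (2->3, 4->3, 6->8), giving [3, 3, 8].

[3, 3, 8]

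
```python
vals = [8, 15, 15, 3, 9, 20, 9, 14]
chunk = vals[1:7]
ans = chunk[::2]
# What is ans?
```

vals has length 8. The slice vals[1:7] selects indices [1, 2, 3, 4, 5, 6] (1->15, 2->15, 3->3, 4->9, 5->20, 6->9), giving [15, 15, 3, 9, 20, 9]. So chunk = [15, 15, 3, 9, 20, 9]. chunk has length 6. The slice chunk[::2] selects indices [0, 2, 4] (0->15, 2->3, 4->20), giving [15, 3, 20].

[15, 3, 20]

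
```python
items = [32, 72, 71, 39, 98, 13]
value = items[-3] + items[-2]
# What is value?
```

items has length 6. Negative index -3 maps to positive index 6 + (-3) = 3. items[3] = 39.
items has length 6. Negative index -2 maps to positive index 6 + (-2) = 4. items[4] = 98.
Sum: 39 + 98 = 137.

137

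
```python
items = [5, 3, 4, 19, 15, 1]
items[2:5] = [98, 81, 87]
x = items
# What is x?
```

items starts as [5, 3, 4, 19, 15, 1] (length 6). The slice items[2:5] covers indices [2, 3, 4] with values [4, 19, 15]. Replacing that slice with [98, 81, 87] (same length) produces [5, 3, 98, 81, 87, 1].

[5, 3, 98, 81, 87, 1]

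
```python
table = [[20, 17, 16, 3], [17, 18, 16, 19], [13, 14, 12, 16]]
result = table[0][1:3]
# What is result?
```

table[0] = [20, 17, 16, 3]. table[0] has length 4. The slice table[0][1:3] selects indices [1, 2] (1->17, 2->16), giving [17, 16].

[17, 16]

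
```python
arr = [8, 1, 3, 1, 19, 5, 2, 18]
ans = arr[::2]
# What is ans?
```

arr has length 8. The slice arr[::2] selects indices [0, 2, 4, 6] (0->8, 2->3, 4->19, 6->2), giving [8, 3, 19, 2].

[8, 3, 19, 2]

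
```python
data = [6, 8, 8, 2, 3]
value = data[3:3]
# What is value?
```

data has length 5. The slice data[3:3] resolves to an empty index range, so the result is [].

[]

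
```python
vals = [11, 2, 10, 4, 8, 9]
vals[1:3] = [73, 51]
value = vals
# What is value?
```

vals starts as [11, 2, 10, 4, 8, 9] (length 6). The slice vals[1:3] covers indices [1, 2] with values [2, 10]. Replacing that slice with [73, 51] (same length) produces [11, 73, 51, 4, 8, 9].

[11, 73, 51, 4, 8, 9]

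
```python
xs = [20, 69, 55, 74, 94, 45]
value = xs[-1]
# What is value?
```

xs has length 6. Negative index -1 maps to positive index 6 + (-1) = 5. xs[5] = 45.

45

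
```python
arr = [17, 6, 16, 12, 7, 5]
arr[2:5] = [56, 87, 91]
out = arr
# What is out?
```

arr starts as [17, 6, 16, 12, 7, 5] (length 6). The slice arr[2:5] covers indices [2, 3, 4] with values [16, 12, 7]. Replacing that slice with [56, 87, 91] (same length) produces [17, 6, 56, 87, 91, 5].

[17, 6, 56, 87, 91, 5]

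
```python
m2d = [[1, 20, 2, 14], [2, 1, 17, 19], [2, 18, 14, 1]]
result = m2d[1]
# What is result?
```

m2d has 3 rows. Row 1 is [2, 1, 17, 19].

[2, 1, 17, 19]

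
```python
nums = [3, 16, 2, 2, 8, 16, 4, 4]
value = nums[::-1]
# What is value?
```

nums has length 8. The slice nums[::-1] selects indices [7, 6, 5, 4, 3, 2, 1, 0] (7->4, 6->4, 5->16, 4->8, 3->2, 2->2, 1->16, 0->3), giving [4, 4, 16, 8, 2, 2, 16, 3].

[4, 4, 16, 8, 2, 2, 16, 3]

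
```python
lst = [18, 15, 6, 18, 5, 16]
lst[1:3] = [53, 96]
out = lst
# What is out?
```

lst starts as [18, 15, 6, 18, 5, 16] (length 6). The slice lst[1:3] covers indices [1, 2] with values [15, 6]. Replacing that slice with [53, 96] (same length) produces [18, 53, 96, 18, 5, 16].

[18, 53, 96, 18, 5, 16]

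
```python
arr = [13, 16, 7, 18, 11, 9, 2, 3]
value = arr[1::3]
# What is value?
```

arr has length 8. The slice arr[1::3] selects indices [1, 4, 7] (1->16, 4->11, 7->3), giving [16, 11, 3].

[16, 11, 3]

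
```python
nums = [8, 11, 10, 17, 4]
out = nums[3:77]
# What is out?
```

nums has length 5. The slice nums[3:77] selects indices [3, 4] (3->17, 4->4), giving [17, 4].

[17, 4]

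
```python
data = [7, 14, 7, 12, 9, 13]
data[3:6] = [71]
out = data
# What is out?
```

data starts as [7, 14, 7, 12, 9, 13] (length 6). The slice data[3:6] covers indices [3, 4, 5] with values [12, 9, 13]. Replacing that slice with [71] (different length) produces [7, 14, 7, 71].

[7, 14, 7, 71]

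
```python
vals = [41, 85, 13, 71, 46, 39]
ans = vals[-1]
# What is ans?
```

vals has length 6. Negative index -1 maps to positive index 6 + (-1) = 5. vals[5] = 39.

39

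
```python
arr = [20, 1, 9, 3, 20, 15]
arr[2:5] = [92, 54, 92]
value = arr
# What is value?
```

arr starts as [20, 1, 9, 3, 20, 15] (length 6). The slice arr[2:5] covers indices [2, 3, 4] with values [9, 3, 20]. Replacing that slice with [92, 54, 92] (same length) produces [20, 1, 92, 54, 92, 15].

[20, 1, 92, 54, 92, 15]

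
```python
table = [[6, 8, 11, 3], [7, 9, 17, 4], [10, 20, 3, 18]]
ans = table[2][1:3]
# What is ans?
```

table[2] = [10, 20, 3, 18]. table[2] has length 4. The slice table[2][1:3] selects indices [1, 2] (1->20, 2->3), giving [20, 3].

[20, 3]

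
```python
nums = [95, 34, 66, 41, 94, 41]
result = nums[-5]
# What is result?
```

nums has length 6. Negative index -5 maps to positive index 6 + (-5) = 1. nums[1] = 34.

34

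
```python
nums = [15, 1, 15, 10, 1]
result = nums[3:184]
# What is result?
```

nums has length 5. The slice nums[3:184] selects indices [3, 4] (3->10, 4->1), giving [10, 1].

[10, 1]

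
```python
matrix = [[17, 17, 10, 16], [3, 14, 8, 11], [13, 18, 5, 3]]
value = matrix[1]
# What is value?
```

matrix has 3 rows. Row 1 is [3, 14, 8, 11].

[3, 14, 8, 11]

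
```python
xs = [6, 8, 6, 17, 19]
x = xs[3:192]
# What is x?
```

xs has length 5. The slice xs[3:192] selects indices [3, 4] (3->17, 4->19), giving [17, 19].

[17, 19]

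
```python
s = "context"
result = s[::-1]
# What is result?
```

s has length 7. The slice s[::-1] selects indices [6, 5, 4, 3, 2, 1, 0] (6->'t', 5->'x', 4->'e', 3->'t', 2->'n', 1->'o', 0->'c'), giving 'txetnoc'.

'txetnoc'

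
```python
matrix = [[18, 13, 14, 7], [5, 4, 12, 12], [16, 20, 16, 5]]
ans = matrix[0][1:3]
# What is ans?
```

matrix[0] = [18, 13, 14, 7]. matrix[0] has length 4. The slice matrix[0][1:3] selects indices [1, 2] (1->13, 2->14), giving [13, 14].

[13, 14]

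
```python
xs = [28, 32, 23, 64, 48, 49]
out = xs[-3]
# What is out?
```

xs has length 6. Negative index -3 maps to positive index 6 + (-3) = 3. xs[3] = 64.

64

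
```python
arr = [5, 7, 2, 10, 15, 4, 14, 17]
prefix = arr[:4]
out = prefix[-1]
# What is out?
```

arr has length 8. The slice arr[:4] selects indices [0, 1, 2, 3] (0->5, 1->7, 2->2, 3->10), giving [5, 7, 2, 10]. So prefix = [5, 7, 2, 10]. Then prefix[-1] = 10.

10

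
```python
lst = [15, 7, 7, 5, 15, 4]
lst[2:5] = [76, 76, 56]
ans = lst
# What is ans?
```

lst starts as [15, 7, 7, 5, 15, 4] (length 6). The slice lst[2:5] covers indices [2, 3, 4] with values [7, 5, 15]. Replacing that slice with [76, 76, 56] (same length) produces [15, 7, 76, 76, 56, 4].

[15, 7, 76, 76, 56, 4]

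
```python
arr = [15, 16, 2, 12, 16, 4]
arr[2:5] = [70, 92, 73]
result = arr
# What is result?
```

arr starts as [15, 16, 2, 12, 16, 4] (length 6). The slice arr[2:5] covers indices [2, 3, 4] with values [2, 12, 16]. Replacing that slice with [70, 92, 73] (same length) produces [15, 16, 70, 92, 73, 4].

[15, 16, 70, 92, 73, 4]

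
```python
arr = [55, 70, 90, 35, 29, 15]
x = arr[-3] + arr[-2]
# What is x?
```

arr has length 6. Negative index -3 maps to positive index 6 + (-3) = 3. arr[3] = 35.
arr has length 6. Negative index -2 maps to positive index 6 + (-2) = 4. arr[4] = 29.
Sum: 35 + 29 = 64.

64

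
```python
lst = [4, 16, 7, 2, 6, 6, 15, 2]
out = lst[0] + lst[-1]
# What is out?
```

lst has length 8. lst[0] = 4.
lst has length 8. Negative index -1 maps to positive index 8 + (-1) = 7. lst[7] = 2.
Sum: 4 + 2 = 6.

6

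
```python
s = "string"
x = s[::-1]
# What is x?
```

s has length 6. The slice s[::-1] selects indices [5, 4, 3, 2, 1, 0] (5->'g', 4->'n', 3->'i', 2->'r', 1->'t', 0->'s'), giving 'gnirts'.

'gnirts'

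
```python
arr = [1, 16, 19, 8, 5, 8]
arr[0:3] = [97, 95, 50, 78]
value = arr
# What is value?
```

arr starts as [1, 16, 19, 8, 5, 8] (length 6). The slice arr[0:3] covers indices [0, 1, 2] with values [1, 16, 19]. Replacing that slice with [97, 95, 50, 78] (different length) produces [97, 95, 50, 78, 8, 5, 8].

[97, 95, 50, 78, 8, 5, 8]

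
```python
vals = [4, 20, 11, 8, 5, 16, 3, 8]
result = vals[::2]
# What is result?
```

vals has length 8. The slice vals[::2] selects indices [0, 2, 4, 6] (0->4, 2->11, 4->5, 6->3), giving [4, 11, 5, 3].

[4, 11, 5, 3]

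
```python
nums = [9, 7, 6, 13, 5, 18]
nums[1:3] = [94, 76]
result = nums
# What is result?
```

nums starts as [9, 7, 6, 13, 5, 18] (length 6). The slice nums[1:3] covers indices [1, 2] with values [7, 6]. Replacing that slice with [94, 76] (same length) produces [9, 94, 76, 13, 5, 18].

[9, 94, 76, 13, 5, 18]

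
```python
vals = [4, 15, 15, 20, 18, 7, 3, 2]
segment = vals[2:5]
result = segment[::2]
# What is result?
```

vals has length 8. The slice vals[2:5] selects indices [2, 3, 4] (2->15, 3->20, 4->18), giving [15, 20, 18]. So segment = [15, 20, 18]. segment has length 3. The slice segment[::2] selects indices [0, 2] (0->15, 2->18), giving [15, 18].

[15, 18]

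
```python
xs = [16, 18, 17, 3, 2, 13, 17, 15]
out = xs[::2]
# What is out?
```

xs has length 8. The slice xs[::2] selects indices [0, 2, 4, 6] (0->16, 2->17, 4->2, 6->17), giving [16, 17, 2, 17].

[16, 17, 2, 17]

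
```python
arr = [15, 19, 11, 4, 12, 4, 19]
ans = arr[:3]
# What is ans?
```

arr has length 7. The slice arr[:3] selects indices [0, 1, 2] (0->15, 1->19, 2->11), giving [15, 19, 11].

[15, 19, 11]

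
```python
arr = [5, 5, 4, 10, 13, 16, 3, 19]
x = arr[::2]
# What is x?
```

arr has length 8. The slice arr[::2] selects indices [0, 2, 4, 6] (0->5, 2->4, 4->13, 6->3), giving [5, 4, 13, 3].

[5, 4, 13, 3]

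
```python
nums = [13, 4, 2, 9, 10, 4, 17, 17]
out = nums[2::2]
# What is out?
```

nums has length 8. The slice nums[2::2] selects indices [2, 4, 6] (2->2, 4->10, 6->17), giving [2, 10, 17].

[2, 10, 17]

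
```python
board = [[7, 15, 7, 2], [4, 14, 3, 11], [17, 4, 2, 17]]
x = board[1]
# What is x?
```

board has 3 rows. Row 1 is [4, 14, 3, 11].

[4, 14, 3, 11]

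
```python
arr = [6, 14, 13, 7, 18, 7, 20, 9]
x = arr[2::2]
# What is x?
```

arr has length 8. The slice arr[2::2] selects indices [2, 4, 6] (2->13, 4->18, 6->20), giving [13, 18, 20].

[13, 18, 20]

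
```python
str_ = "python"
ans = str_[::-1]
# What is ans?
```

str_ has length 6. The slice str_[::-1] selects indices [5, 4, 3, 2, 1, 0] (5->'n', 4->'o', 3->'h', 2->'t', 1->'y', 0->'p'), giving 'nohtyp'.

'nohtyp'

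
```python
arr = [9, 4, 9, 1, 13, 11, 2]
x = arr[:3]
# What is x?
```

arr has length 7. The slice arr[:3] selects indices [0, 1, 2] (0->9, 1->4, 2->9), giving [9, 4, 9].

[9, 4, 9]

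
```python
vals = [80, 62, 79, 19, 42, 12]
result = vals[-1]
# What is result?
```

vals has length 6. Negative index -1 maps to positive index 6 + (-1) = 5. vals[5] = 12.

12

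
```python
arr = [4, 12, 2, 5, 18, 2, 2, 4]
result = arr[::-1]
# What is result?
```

arr has length 8. The slice arr[::-1] selects indices [7, 6, 5, 4, 3, 2, 1, 0] (7->4, 6->2, 5->2, 4->18, 3->5, 2->2, 1->12, 0->4), giving [4, 2, 2, 18, 5, 2, 12, 4].

[4, 2, 2, 18, 5, 2, 12, 4]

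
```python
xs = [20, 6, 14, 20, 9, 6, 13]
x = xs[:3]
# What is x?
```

xs has length 7. The slice xs[:3] selects indices [0, 1, 2] (0->20, 1->6, 2->14), giving [20, 6, 14].

[20, 6, 14]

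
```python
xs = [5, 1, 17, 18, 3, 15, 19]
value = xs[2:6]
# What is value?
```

xs has length 7. The slice xs[2:6] selects indices [2, 3, 4, 5] (2->17, 3->18, 4->3, 5->15), giving [17, 18, 3, 15].

[17, 18, 3, 15]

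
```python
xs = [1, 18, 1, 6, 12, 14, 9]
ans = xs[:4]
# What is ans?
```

xs has length 7. The slice xs[:4] selects indices [0, 1, 2, 3] (0->1, 1->18, 2->1, 3->6), giving [1, 18, 1, 6].

[1, 18, 1, 6]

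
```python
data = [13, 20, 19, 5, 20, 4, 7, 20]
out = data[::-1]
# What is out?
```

data has length 8. The slice data[::-1] selects indices [7, 6, 5, 4, 3, 2, 1, 0] (7->20, 6->7, 5->4, 4->20, 3->5, 2->19, 1->20, 0->13), giving [20, 7, 4, 20, 5, 19, 20, 13].

[20, 7, 4, 20, 5, 19, 20, 13]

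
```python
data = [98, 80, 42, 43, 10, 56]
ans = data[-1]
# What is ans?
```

data has length 6. Negative index -1 maps to positive index 6 + (-1) = 5. data[5] = 56.

56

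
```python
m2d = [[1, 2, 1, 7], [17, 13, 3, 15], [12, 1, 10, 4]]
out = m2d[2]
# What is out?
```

m2d has 3 rows. Row 2 is [12, 1, 10, 4].

[12, 1, 10, 4]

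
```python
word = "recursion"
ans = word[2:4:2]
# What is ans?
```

word has length 9. The slice word[2:4:2] selects indices [2] (2->'c'), giving 'c'.

'c'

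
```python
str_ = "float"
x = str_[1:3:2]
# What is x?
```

str_ has length 5. The slice str_[1:3:2] selects indices [1] (1->'l'), giving 'l'.

'l'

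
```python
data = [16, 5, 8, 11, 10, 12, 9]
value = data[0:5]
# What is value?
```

data has length 7. The slice data[0:5] selects indices [0, 1, 2, 3, 4] (0->16, 1->5, 2->8, 3->11, 4->10), giving [16, 5, 8, 11, 10].

[16, 5, 8, 11, 10]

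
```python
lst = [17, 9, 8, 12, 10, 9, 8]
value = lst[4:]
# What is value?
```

lst has length 7. The slice lst[4:] selects indices [4, 5, 6] (4->10, 5->9, 6->8), giving [10, 9, 8].

[10, 9, 8]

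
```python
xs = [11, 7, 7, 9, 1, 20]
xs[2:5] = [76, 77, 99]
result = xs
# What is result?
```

xs starts as [11, 7, 7, 9, 1, 20] (length 6). The slice xs[2:5] covers indices [2, 3, 4] with values [7, 9, 1]. Replacing that slice with [76, 77, 99] (same length) produces [11, 7, 76, 77, 99, 20].

[11, 7, 76, 77, 99, 20]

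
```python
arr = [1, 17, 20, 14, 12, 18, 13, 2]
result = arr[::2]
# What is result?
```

arr has length 8. The slice arr[::2] selects indices [0, 2, 4, 6] (0->1, 2->20, 4->12, 6->13), giving [1, 20, 12, 13].

[1, 20, 12, 13]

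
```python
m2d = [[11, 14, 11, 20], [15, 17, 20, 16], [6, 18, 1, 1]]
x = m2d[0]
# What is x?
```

m2d has 3 rows. Row 0 is [11, 14, 11, 20].

[11, 14, 11, 20]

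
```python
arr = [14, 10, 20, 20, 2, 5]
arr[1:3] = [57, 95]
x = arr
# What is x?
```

arr starts as [14, 10, 20, 20, 2, 5] (length 6). The slice arr[1:3] covers indices [1, 2] with values [10, 20]. Replacing that slice with [57, 95] (same length) produces [14, 57, 95, 20, 2, 5].

[14, 57, 95, 20, 2, 5]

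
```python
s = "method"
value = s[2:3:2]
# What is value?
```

s has length 6. The slice s[2:3:2] selects indices [2] (2->'t'), giving 't'.

't'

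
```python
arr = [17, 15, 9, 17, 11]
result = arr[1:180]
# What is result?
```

arr has length 5. The slice arr[1:180] selects indices [1, 2, 3, 4] (1->15, 2->9, 3->17, 4->11), giving [15, 9, 17, 11].

[15, 9, 17, 11]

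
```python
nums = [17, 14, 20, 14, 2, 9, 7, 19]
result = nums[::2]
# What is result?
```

nums has length 8. The slice nums[::2] selects indices [0, 2, 4, 6] (0->17, 2->20, 4->2, 6->7), giving [17, 20, 2, 7].

[17, 20, 2, 7]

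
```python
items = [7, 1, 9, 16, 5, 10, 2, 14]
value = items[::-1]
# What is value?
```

items has length 8. The slice items[::-1] selects indices [7, 6, 5, 4, 3, 2, 1, 0] (7->14, 6->2, 5->10, 4->5, 3->16, 2->9, 1->1, 0->7), giving [14, 2, 10, 5, 16, 9, 1, 7].

[14, 2, 10, 5, 16, 9, 1, 7]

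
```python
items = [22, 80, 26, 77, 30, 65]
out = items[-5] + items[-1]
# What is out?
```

items has length 6. Negative index -5 maps to positive index 6 + (-5) = 1. items[1] = 80.
items has length 6. Negative index -1 maps to positive index 6 + (-1) = 5. items[5] = 65.
Sum: 80 + 65 = 145.

145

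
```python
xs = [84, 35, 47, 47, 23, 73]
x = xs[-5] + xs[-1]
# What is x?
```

xs has length 6. Negative index -5 maps to positive index 6 + (-5) = 1. xs[1] = 35.
xs has length 6. Negative index -1 maps to positive index 6 + (-1) = 5. xs[5] = 73.
Sum: 35 + 73 = 108.

108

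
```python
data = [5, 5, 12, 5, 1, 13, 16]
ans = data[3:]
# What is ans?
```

data has length 7. The slice data[3:] selects indices [3, 4, 5, 6] (3->5, 4->1, 5->13, 6->16), giving [5, 1, 13, 16].

[5, 1, 13, 16]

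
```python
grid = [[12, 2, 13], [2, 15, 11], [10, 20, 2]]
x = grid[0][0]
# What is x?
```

grid[0] = [12, 2, 13]. Taking column 0 of that row yields 12.

12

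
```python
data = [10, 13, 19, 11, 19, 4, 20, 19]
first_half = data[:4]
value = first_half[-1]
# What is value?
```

data has length 8. The slice data[:4] selects indices [0, 1, 2, 3] (0->10, 1->13, 2->19, 3->11), giving [10, 13, 19, 11]. So first_half = [10, 13, 19, 11]. Then first_half[-1] = 11.

11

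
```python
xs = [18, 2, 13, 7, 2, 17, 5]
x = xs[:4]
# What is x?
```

xs has length 7. The slice xs[:4] selects indices [0, 1, 2, 3] (0->18, 1->2, 2->13, 3->7), giving [18, 2, 13, 7].

[18, 2, 13, 7]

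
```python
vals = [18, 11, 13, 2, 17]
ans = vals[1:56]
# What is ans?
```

vals has length 5. The slice vals[1:56] selects indices [1, 2, 3, 4] (1->11, 2->13, 3->2, 4->17), giving [11, 13, 2, 17].

[11, 13, 2, 17]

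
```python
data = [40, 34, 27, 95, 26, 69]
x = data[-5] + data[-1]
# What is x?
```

data has length 6. Negative index -5 maps to positive index 6 + (-5) = 1. data[1] = 34.
data has length 6. Negative index -1 maps to positive index 6 + (-1) = 5. data[5] = 69.
Sum: 34 + 69 = 103.

103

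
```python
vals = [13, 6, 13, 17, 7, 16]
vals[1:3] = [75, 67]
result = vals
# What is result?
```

vals starts as [13, 6, 13, 17, 7, 16] (length 6). The slice vals[1:3] covers indices [1, 2] with values [6, 13]. Replacing that slice with [75, 67] (same length) produces [13, 75, 67, 17, 7, 16].

[13, 75, 67, 17, 7, 16]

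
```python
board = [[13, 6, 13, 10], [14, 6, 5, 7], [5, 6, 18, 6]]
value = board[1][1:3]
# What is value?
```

board[1] = [14, 6, 5, 7]. board[1] has length 4. The slice board[1][1:3] selects indices [1, 2] (1->6, 2->5), giving [6, 5].

[6, 5]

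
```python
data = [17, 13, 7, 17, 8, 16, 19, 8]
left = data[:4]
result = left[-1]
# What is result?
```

data has length 8. The slice data[:4] selects indices [0, 1, 2, 3] (0->17, 1->13, 2->7, 3->17), giving [17, 13, 7, 17]. So left = [17, 13, 7, 17]. Then left[-1] = 17.

17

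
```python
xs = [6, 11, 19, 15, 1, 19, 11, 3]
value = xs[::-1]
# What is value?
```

xs has length 8. The slice xs[::-1] selects indices [7, 6, 5, 4, 3, 2, 1, 0] (7->3, 6->11, 5->19, 4->1, 3->15, 2->19, 1->11, 0->6), giving [3, 11, 19, 1, 15, 19, 11, 6].

[3, 11, 19, 1, 15, 19, 11, 6]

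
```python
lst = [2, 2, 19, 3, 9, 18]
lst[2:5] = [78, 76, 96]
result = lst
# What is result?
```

lst starts as [2, 2, 19, 3, 9, 18] (length 6). The slice lst[2:5] covers indices [2, 3, 4] with values [19, 3, 9]. Replacing that slice with [78, 76, 96] (same length) produces [2, 2, 78, 76, 96, 18].

[2, 2, 78, 76, 96, 18]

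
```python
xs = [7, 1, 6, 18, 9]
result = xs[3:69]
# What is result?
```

xs has length 5. The slice xs[3:69] selects indices [3, 4] (3->18, 4->9), giving [18, 9].

[18, 9]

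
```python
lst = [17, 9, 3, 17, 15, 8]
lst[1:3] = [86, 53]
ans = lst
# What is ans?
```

lst starts as [17, 9, 3, 17, 15, 8] (length 6). The slice lst[1:3] covers indices [1, 2] with values [9, 3]. Replacing that slice with [86, 53] (same length) produces [17, 86, 53, 17, 15, 8].

[17, 86, 53, 17, 15, 8]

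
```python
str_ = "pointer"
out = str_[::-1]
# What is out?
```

str_ has length 7. The slice str_[::-1] selects indices [6, 5, 4, 3, 2, 1, 0] (6->'r', 5->'e', 4->'t', 3->'n', 2->'i', 1->'o', 0->'p'), giving 'retniop'.

'retniop'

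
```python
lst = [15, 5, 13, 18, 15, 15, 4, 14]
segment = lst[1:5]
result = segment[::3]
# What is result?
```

lst has length 8. The slice lst[1:5] selects indices [1, 2, 3, 4] (1->5, 2->13, 3->18, 4->15), giving [5, 13, 18, 15]. So segment = [5, 13, 18, 15]. segment has length 4. The slice segment[::3] selects indices [0, 3] (0->5, 3->15), giving [5, 15].

[5, 15]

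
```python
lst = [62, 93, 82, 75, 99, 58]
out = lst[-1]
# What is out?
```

lst has length 6. Negative index -1 maps to positive index 6 + (-1) = 5. lst[5] = 58.

58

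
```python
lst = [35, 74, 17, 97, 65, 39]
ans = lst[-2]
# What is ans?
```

lst has length 6. Negative index -2 maps to positive index 6 + (-2) = 4. lst[4] = 65.

65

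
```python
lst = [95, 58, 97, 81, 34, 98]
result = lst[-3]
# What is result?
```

lst has length 6. Negative index -3 maps to positive index 6 + (-3) = 3. lst[3] = 81.

81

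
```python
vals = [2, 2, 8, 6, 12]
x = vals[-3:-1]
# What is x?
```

vals has length 5. The slice vals[-3:-1] selects indices [2, 3] (2->8, 3->6), giving [8, 6].

[8, 6]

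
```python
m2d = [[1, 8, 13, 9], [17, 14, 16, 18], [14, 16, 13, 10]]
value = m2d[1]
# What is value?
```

m2d has 3 rows. Row 1 is [17, 14, 16, 18].

[17, 14, 16, 18]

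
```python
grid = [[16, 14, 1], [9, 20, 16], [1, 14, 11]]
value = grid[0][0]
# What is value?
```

grid[0] = [16, 14, 1]. Taking column 0 of that row yields 16.

16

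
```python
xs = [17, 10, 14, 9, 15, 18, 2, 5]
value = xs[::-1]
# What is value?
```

xs has length 8. The slice xs[::-1] selects indices [7, 6, 5, 4, 3, 2, 1, 0] (7->5, 6->2, 5->18, 4->15, 3->9, 2->14, 1->10, 0->17), giving [5, 2, 18, 15, 9, 14, 10, 17].

[5, 2, 18, 15, 9, 14, 10, 17]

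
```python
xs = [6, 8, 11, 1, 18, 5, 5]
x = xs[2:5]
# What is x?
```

xs has length 7. The slice xs[2:5] selects indices [2, 3, 4] (2->11, 3->1, 4->18), giving [11, 1, 18].

[11, 1, 18]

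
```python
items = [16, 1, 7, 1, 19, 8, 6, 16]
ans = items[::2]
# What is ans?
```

items has length 8. The slice items[::2] selects indices [0, 2, 4, 6] (0->16, 2->7, 4->19, 6->6), giving [16, 7, 19, 6].

[16, 7, 19, 6]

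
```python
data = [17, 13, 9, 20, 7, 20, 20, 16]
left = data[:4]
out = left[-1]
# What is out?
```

data has length 8. The slice data[:4] selects indices [0, 1, 2, 3] (0->17, 1->13, 2->9, 3->20), giving [17, 13, 9, 20]. So left = [17, 13, 9, 20]. Then left[-1] = 20.

20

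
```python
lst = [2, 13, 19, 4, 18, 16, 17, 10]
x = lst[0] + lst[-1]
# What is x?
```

lst has length 8. lst[0] = 2.
lst has length 8. Negative index -1 maps to positive index 8 + (-1) = 7. lst[7] = 10.
Sum: 2 + 10 = 12.

12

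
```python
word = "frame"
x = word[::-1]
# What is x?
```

word has length 5. The slice word[::-1] selects indices [4, 3, 2, 1, 0] (4->'e', 3->'m', 2->'a', 1->'r', 0->'f'), giving 'emarf'.

'emarf'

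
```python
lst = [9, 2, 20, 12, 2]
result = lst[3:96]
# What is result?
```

lst has length 5. The slice lst[3:96] selects indices [3, 4] (3->12, 4->2), giving [12, 2].

[12, 2]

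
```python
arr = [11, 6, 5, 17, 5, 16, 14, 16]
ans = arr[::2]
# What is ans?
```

arr has length 8. The slice arr[::2] selects indices [0, 2, 4, 6] (0->11, 2->5, 4->5, 6->14), giving [11, 5, 5, 14].

[11, 5, 5, 14]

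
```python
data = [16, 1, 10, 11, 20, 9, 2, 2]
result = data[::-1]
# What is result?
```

data has length 8. The slice data[::-1] selects indices [7, 6, 5, 4, 3, 2, 1, 0] (7->2, 6->2, 5->9, 4->20, 3->11, 2->10, 1->1, 0->16), giving [2, 2, 9, 20, 11, 10, 1, 16].

[2, 2, 9, 20, 11, 10, 1, 16]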